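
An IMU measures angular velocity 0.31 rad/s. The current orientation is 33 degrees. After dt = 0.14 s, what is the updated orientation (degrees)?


delta_theta = w * dt = 0.31 * 0.14 = 0.0434 rad
= 2.4866 deg
theta_new = 33 + 2.4866 = 35.4866 deg


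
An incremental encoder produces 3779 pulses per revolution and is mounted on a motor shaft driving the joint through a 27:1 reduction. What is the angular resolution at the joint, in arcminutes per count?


counts per rev = 3779
effective counts at joint = 3779 * 27 = 102033
resolution = 360*60 / 102033
= 0.2117 arcmin/count


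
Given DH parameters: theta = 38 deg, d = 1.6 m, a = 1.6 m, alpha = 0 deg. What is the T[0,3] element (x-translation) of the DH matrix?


T[0,3] = a * cos(theta)
= 1.6 * cos(38 deg)
= 1.6 * 0.788
= 1.2608


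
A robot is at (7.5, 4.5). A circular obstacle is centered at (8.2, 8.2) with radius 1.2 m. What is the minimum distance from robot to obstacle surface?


center_dist = sqrt((7.5-8.2)^2 + (4.5-8.2)^2)
= sqrt(0.49 + 13.69)
= 3.7656
min_dist = center_dist - radius = 3.7656 - 1.2 = 2.5656 m


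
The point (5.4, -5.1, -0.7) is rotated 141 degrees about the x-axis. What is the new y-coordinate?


Rotation about x-axis: y' = y*cos(theta) - z*sin(theta)
= -5.1 * -0.7771 - -0.7 * 0.6293
= 4.404


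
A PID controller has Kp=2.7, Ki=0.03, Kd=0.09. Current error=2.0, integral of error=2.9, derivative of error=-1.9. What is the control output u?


u = Kp*e + Ki*int(e) + Kd*de/dt
= 2.7*2.0 + 0.03*2.9 + 0.09*(-1.9)
= 5.4 + 0.087 + -0.171
= 5.316


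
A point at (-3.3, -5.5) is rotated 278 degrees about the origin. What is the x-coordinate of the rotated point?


x' = x*cos(theta) - y*sin(theta)
cos(278 deg) = 0.1392, sin(278 deg) = -0.9903
x' = -3.3 * 0.1392 - -5.5 * -0.9903
= -0.4593 - 5.4465
= -5.9057


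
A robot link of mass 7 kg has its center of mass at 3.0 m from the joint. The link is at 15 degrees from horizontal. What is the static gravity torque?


tau = m*g*L*cos(angle)
= 7 * 9.81 * 3.0 * cos(15 deg)
= 7 * 9.81 * 3.0 * 0.9659
= 198.9904 Nm


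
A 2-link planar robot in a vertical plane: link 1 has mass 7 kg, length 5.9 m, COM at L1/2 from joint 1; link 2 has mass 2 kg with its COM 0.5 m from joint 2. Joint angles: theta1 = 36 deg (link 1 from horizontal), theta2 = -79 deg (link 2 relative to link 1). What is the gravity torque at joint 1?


Horizontal distance from joint 1 to link-1 COM:
  x_c1 = (L1/2)*cos(t1) = 2.95 * 0.809 = 2.3866 m
Horizontal distance from joint 1 to link-2 COM:
  x_c2 = L1*cos(t1) + Lc2*cos(t1+t2)
       = 5.9*0.809 + 0.5*0.7314 = 5.1389 m
tau1 = m1*g*x_c1 + m2*g*x_c2
     = 7*9.81*2.3866 + 2*9.81*5.1389
     = 163.8878 + 100.8248
     = 264.7126 Nm


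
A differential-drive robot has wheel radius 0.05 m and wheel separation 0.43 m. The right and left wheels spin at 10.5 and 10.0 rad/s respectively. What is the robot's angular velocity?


vR = r*wR = 0.05*10.5 = 0.525 m/s
vL = r*wL = 0.05*10.0 = 0.5 m/s
v = (vR+vL)/2 = 0.5125 m/s
omega = (vR-vL)/L = 0.0581 rad/s
angular velocity = 0.0581 rad/s


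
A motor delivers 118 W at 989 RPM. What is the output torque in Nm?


omega = 989 * 2*pi/60 = 103.5678 rad/s
tau = P / omega = 118 / 103.5678
= 1.1393 Nm


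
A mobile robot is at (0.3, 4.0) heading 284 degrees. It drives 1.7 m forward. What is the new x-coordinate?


x_new = x0 + d*cos(theta)
= 0.3 + 1.7*cos(284)
= 0.3 + 0.4113
= 0.7113


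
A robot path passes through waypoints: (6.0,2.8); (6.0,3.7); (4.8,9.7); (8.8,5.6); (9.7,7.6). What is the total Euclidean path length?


Segment lengths:
  seg1 = sqrt((0.0)^2 + (0.9)^2) = 0.9
  seg2 = sqrt((-1.2)^2 + (6.0)^2) = 6.1188
  seg3 = sqrt((4.0)^2 + (-4.1)^2) = 5.728
  seg4 = sqrt((0.9)^2 + (2.0)^2) = 2.1932
Total = 14.94


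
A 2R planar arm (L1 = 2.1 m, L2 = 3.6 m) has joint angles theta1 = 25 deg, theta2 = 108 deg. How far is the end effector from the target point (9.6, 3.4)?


End effector via forward kinematics:
x = L1*cos(t1) + L2*cos(t1+t2) = -0.5519
y = L1*sin(t1) + L2*sin(t1+t2) = 3.5204
Distance to target:
d = sqrt((9.6 - -0.5519)^2 + (3.4 - 3.5204)^2)
= sqrt(103.062 + 0.0145)
= 10.1527 m


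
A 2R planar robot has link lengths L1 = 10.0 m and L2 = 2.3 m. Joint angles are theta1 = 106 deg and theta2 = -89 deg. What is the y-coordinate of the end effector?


Convert angles to radians: theta1 = 1.85, theta2 = -1.5533
y = L1*sin(theta1) + L2*sin(theta1+theta2)
y = 9.6126 + 0.6725
y = 10.2851


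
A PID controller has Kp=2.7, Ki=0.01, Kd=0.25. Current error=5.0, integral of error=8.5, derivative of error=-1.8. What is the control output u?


u = Kp*e + Ki*int(e) + Kd*de/dt
= 2.7*5.0 + 0.01*8.5 + 0.25*(-1.8)
= 13.5 + 0.085 + -0.45
= 13.135


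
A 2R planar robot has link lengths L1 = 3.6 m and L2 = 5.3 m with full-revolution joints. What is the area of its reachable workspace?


r_max = L1 + L2 = 8.9 m
r_min = |L1 - L2| = 1.7 m
Area = pi*(r_max^2 - r_min^2)
= pi*(79.21 - 2.89)
= pi * 76.32
= 239.7664 m^2


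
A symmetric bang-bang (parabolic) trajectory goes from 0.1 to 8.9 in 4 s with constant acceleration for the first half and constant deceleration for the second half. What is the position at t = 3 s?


Symmetric rest-to-rest: each phase covers (pf-p0)/2 in time T/2. 0.5*a*(T/2)^2 = (pf-p0)/2 => a = 4*(pf-p0)/T^2
a = 4*(8.9-0.1)/4^2 = 2.2
t = 3 is in the deceleration phase (t > T/2).
p = pf - 0.5*a*(T-t)^2 = 8.9 - 0.5*2.2*1^2
= 7.8


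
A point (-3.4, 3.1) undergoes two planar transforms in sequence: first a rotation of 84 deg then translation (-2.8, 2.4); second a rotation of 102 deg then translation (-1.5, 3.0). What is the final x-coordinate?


After transform 1:
x1 = cos(84)*-3.4 - sin(84)*3.1 + -2.8 = -6.2384
y1 = sin(84)*-3.4 + cos(84)*3.1 + 2.4 = -0.6573
After transform 2:
x2 = cos(102)*-6.2384 - sin(102)*-0.6573 + -1.5
= 0.44


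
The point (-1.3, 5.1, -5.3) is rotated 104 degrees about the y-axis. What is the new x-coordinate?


Rotation about y-axis: x' = x*cos(theta) + z*sin(theta)
= -1.3 * -0.2419 + -5.3 * 0.9703
= -4.8281


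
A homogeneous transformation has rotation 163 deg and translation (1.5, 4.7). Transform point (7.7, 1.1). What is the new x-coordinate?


x' = cos(theta)*px - sin(theta)*py + tx
= -0.9563*7.7 - 0.2924*1.1 + 1.5
= -6.1852


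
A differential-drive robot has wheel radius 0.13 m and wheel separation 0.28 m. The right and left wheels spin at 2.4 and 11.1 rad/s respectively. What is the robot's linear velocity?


vR = r*wR = 0.13*2.4 = 0.312 m/s
vL = r*wL = 0.13*11.1 = 1.443 m/s
v = (vR+vL)/2 = 0.8775 m/s
omega = (vR-vL)/L = -4.0393 rad/s
linear velocity = 0.8775 m/s


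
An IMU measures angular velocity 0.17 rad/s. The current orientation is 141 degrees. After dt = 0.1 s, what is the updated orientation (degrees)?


delta_theta = w * dt = 0.17 * 0.1 = 0.017 rad
= 0.974 deg
theta_new = 141 + 0.974 = 141.974 deg


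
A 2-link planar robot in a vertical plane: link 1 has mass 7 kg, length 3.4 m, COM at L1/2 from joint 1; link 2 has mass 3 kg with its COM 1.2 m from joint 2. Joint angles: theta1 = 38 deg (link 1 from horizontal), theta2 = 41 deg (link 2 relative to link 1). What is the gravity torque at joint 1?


Horizontal distance from joint 1 to link-1 COM:
  x_c1 = (L1/2)*cos(t1) = 1.7 * 0.788 = 1.3396 m
Horizontal distance from joint 1 to link-2 COM:
  x_c2 = L1*cos(t1) + Lc2*cos(t1+t2)
       = 3.4*0.788 + 1.2*0.1908 = 2.9082 m
tau1 = m1*g*x_c1 + m2*g*x_c2
     = 7*9.81*1.3396 + 3*9.81*2.9082
     = 91.9916 + 85.5885
     = 177.5801 Nm


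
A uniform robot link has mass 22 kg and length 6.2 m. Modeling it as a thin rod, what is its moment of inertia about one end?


I = (1/3) * m * L^2
= (1/3) * 22 * 6.2^2
= 0.333333 * 22 * 38.44
= 281.8933 kg*m^2


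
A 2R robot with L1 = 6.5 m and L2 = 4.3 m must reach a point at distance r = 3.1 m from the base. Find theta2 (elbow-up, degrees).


cos(theta2) = (r^2 - L1^2 - L2^2) / (2*L1*L2)
cos(theta2) = (9.61 - 42.25 - 18.49) / 55.9
cos(theta2) = -0.914669
theta2 = 156.1588 degrees


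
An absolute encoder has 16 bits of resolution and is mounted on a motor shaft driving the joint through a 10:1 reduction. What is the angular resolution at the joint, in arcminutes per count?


counts = 2^16 = 65536
effective counts at joint = 65536 * 10 = 655360
resolution = 360*60 / 655360
= 0.033 arcmin/count


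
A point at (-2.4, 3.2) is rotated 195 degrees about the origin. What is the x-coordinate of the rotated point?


x' = x*cos(theta) - y*sin(theta)
cos(195 deg) = -0.9659, sin(195 deg) = -0.2588
x' = -2.4 * -0.9659 - 3.2 * -0.2588
= 2.3182 - -0.8282
= 3.1464


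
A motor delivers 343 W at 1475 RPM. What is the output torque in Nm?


omega = 1475 * 2*pi/60 = 154.4616 rad/s
tau = P / omega = 343 / 154.4616
= 2.2206 Nm


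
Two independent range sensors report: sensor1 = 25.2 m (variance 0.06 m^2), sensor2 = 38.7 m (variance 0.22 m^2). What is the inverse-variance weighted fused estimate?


w1 = (1/var1) / (1/var1 + 1/var2)
   = 16.6667 / (16.6667 + 4.5455) = 0.7857
w2 = 1 - w1 = 0.2143
fused = w1*s1 + w2*s2 = 19.8 + 8.2929
= 28.0929 m


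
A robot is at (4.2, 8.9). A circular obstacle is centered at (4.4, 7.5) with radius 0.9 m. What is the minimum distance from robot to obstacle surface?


center_dist = sqrt((4.2-4.4)^2 + (8.9-7.5)^2)
= sqrt(0.04 + 1.96)
= 1.4142
min_dist = center_dist - radius = 1.4142 - 0.9 = 0.5142 m


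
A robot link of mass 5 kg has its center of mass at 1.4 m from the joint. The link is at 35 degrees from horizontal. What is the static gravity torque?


tau = m*g*L*cos(angle)
= 5 * 9.81 * 1.4 * cos(35 deg)
= 5 * 9.81 * 1.4 * 0.8192
= 56.2512 Nm


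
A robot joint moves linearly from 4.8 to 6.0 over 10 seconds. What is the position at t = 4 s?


s = t/T = 4/10 = 0.4
p(t) = p0 + (pf-p0)*s
= 4.8 + (6.0 - 4.8) * 0.4
= 5.28


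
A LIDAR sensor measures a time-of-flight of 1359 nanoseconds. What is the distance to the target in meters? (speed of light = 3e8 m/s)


tof = 1359 ns = 1.359e-06 s
dist = c * tof / 2
= 3e8 * 1.359e-06 / 2
= 203.85 m


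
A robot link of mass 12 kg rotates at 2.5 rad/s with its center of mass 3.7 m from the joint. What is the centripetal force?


F = m * omega^2 * r
= 12 * 2.5^2 * 3.7
= 12 * 6.25 * 3.7
= 277.5 N


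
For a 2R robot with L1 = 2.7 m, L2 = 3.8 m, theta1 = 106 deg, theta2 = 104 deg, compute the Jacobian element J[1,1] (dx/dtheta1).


J[1,1] = -L1*sin(t1) - L2*sin(t1+t2)
= -2.7*sin(106) - 3.8*sin(210)
= -0.6954


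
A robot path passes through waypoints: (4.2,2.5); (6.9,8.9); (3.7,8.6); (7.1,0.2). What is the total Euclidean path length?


Segment lengths:
  seg1 = sqrt((2.7)^2 + (6.4)^2) = 6.9462
  seg2 = sqrt((-3.2)^2 + (-0.3)^2) = 3.214
  seg3 = sqrt((3.4)^2 + (-8.4)^2) = 9.062
Total = 19.2223


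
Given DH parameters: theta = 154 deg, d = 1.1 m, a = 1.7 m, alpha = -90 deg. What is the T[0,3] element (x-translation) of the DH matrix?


T[0,3] = a * cos(theta)
= 1.7 * cos(154 deg)
= 1.7 * -0.8988
= -1.5279


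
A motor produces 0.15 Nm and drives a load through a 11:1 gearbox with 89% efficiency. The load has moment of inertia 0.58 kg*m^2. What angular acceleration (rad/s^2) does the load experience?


tau_out = tau_motor * N * eta
= 0.15 * 11 * 0.89 = 1.4685 Nm
alpha = tau_out / I = 1.4685 / 0.58
= 2.5319 rad/s^2


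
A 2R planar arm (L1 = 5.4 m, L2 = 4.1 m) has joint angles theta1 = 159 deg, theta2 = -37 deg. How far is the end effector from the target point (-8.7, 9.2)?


End effector via forward kinematics:
x = L1*cos(t1) + L2*cos(t1+t2) = -7.214
y = L1*sin(t1) + L2*sin(t1+t2) = 5.4122
Distance to target:
d = sqrt((-8.7 - -7.214)^2 + (9.2 - 5.4122)^2)
= sqrt(2.2082 + 14.3475)
= 4.0689 m


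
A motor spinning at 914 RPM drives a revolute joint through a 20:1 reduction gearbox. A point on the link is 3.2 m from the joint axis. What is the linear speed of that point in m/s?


omega_motor = 914 * 2*pi/60 = 95.7139 rad/s
omega_joint = omega_motor / 20 = 4.7857 rad/s
v = omega_joint * r = 4.7857 * 3.2
= 15.3142 m/s


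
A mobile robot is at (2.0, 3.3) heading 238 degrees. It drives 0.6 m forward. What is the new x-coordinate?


x_new = x0 + d*cos(theta)
= 2.0 + 0.6*cos(238)
= 2.0 + -0.318
= 1.682


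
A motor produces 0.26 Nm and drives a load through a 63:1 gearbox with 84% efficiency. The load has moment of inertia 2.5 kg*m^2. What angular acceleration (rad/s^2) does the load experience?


tau_out = tau_motor * N * eta
= 0.26 * 63 * 0.84 = 13.7592 Nm
alpha = tau_out / I = 13.7592 / 2.5
= 5.5037 rad/s^2


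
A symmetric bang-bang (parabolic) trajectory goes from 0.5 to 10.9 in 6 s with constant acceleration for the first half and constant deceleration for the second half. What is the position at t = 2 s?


Symmetric rest-to-rest: each phase covers (pf-p0)/2 in time T/2. 0.5*a*(T/2)^2 = (pf-p0)/2 => a = 4*(pf-p0)/T^2
a = 4*(10.9-0.5)/6^2 = 1.1556
t = 2 is in the acceleration phase (t <= T/2).
p = p0 + 0.5*a*t^2 = 0.5 + 0.5*1.1556*2^2
= 2.8111


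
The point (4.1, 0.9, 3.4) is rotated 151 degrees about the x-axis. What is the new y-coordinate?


Rotation about x-axis: y' = y*cos(theta) - z*sin(theta)
= 0.9 * -0.8746 - 3.4 * 0.4848
= -2.4355


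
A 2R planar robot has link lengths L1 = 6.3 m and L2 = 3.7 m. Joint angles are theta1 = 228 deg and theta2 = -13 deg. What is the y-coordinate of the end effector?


Convert angles to radians: theta1 = 3.9794, theta2 = -0.2269
y = L1*sin(theta1) + L2*sin(theta1+theta2)
y = -4.6818 + -2.1222
y = -6.804


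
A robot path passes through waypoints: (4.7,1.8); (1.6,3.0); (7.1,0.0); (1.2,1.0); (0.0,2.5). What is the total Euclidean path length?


Segment lengths:
  seg1 = sqrt((-3.1)^2 + (1.2)^2) = 3.3242
  seg2 = sqrt((5.5)^2 + (-3.0)^2) = 6.265
  seg3 = sqrt((-5.9)^2 + (1.0)^2) = 5.9841
  seg4 = sqrt((-1.2)^2 + (1.5)^2) = 1.9209
Total = 17.4942


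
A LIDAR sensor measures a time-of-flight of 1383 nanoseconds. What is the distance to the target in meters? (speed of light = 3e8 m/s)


tof = 1383 ns = 1.383e-06 s
dist = c * tof / 2
= 3e8 * 1.383e-06 / 2
= 207.45 m


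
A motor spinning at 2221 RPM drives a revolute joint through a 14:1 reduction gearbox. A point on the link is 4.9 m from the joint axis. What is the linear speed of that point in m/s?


omega_motor = 2221 * 2*pi/60 = 232.5826 rad/s
omega_joint = omega_motor / 14 = 16.613 rad/s
v = omega_joint * r = 16.613 * 4.9
= 81.4039 m/s


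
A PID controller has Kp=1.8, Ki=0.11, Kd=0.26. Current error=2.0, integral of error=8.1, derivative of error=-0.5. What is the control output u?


u = Kp*e + Ki*int(e) + Kd*de/dt
= 1.8*2.0 + 0.11*8.1 + 0.26*(-0.5)
= 3.6 + 0.891 + -0.13
= 4.361


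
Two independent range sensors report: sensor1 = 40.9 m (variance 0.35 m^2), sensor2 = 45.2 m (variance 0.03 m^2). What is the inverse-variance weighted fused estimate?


w1 = (1/var1) / (1/var1 + 1/var2)
   = 2.8571 / (2.8571 + 33.3333) = 0.0789
w2 = 1 - w1 = 0.9211
fused = w1*s1 + w2*s2 = 3.2289 + 41.6316
= 44.8605 m


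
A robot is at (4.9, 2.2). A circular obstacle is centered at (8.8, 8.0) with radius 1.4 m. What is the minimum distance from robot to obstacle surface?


center_dist = sqrt((4.9-8.8)^2 + (2.2-8.0)^2)
= sqrt(15.21 + 33.64)
= 6.9893
min_dist = center_dist - radius = 6.9893 - 1.4 = 5.5893 m


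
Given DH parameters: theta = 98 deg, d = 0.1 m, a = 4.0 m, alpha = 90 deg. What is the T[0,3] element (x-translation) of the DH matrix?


T[0,3] = a * cos(theta)
= 4.0 * cos(98 deg)
= 4.0 * -0.1392
= -0.5567


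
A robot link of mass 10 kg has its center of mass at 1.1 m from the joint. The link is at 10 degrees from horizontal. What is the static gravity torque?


tau = m*g*L*cos(angle)
= 10 * 9.81 * 1.1 * cos(10 deg)
= 10 * 9.81 * 1.1 * 0.9848
= 106.2706 Nm


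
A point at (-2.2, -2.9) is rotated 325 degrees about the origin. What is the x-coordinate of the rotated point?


x' = x*cos(theta) - y*sin(theta)
cos(325 deg) = 0.8192, sin(325 deg) = -0.5736
x' = -2.2 * 0.8192 - -2.9 * -0.5736
= -1.8021 - 1.6634
= -3.4655


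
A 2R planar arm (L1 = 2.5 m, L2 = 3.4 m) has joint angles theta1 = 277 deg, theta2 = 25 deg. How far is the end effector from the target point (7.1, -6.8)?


End effector via forward kinematics:
x = L1*cos(t1) + L2*cos(t1+t2) = 2.1064
y = L1*sin(t1) + L2*sin(t1+t2) = -5.3647
Distance to target:
d = sqrt((7.1 - 2.1064)^2 + (-6.8 - -5.3647)^2)
= sqrt(24.9361 + 2.06)
= 5.1958 m


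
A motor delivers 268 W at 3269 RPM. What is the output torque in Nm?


omega = 3269 * 2*pi/60 = 342.3289 rad/s
tau = P / omega = 268 / 342.3289
= 0.7829 Nm


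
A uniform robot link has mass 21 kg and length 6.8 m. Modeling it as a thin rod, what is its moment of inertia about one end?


I = (1/3) * m * L^2
= (1/3) * 21 * 6.8^2
= 0.333333 * 21 * 46.24
= 323.68 kg*m^2


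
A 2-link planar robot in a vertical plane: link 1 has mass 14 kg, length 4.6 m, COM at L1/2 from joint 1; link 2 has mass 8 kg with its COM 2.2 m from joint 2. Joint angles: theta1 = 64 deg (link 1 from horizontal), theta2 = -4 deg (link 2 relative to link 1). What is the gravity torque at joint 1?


Horizontal distance from joint 1 to link-1 COM:
  x_c1 = (L1/2)*cos(t1) = 2.3 * 0.4384 = 1.0083 m
Horizontal distance from joint 1 to link-2 COM:
  x_c2 = L1*cos(t1) + Lc2*cos(t1+t2)
       = 4.6*0.4384 + 2.2*0.5 = 3.1165 m
tau1 = m1*g*x_c1 + m2*g*x_c2
     = 14*9.81*1.0083 + 8*9.81*3.1165
     = 138.4736 + 244.5835
     = 383.057 Nm


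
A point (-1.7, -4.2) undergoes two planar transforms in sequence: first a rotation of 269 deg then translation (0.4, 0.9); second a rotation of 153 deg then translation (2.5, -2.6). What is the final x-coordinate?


After transform 1:
x1 = cos(269)*-1.7 - sin(269)*-4.2 + 0.4 = -3.7697
y1 = sin(269)*-1.7 + cos(269)*-4.2 + 0.9 = 2.673
After transform 2:
x2 = cos(153)*-3.7697 - sin(153)*2.673 + 2.5
= 4.6453


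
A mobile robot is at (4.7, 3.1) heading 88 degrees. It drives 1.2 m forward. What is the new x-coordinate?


x_new = x0 + d*cos(theta)
= 4.7 + 1.2*cos(88)
= 4.7 + 0.0419
= 4.7419


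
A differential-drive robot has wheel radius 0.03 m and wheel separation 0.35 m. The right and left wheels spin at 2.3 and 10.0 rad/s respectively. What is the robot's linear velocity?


vR = r*wR = 0.03*2.3 = 0.069 m/s
vL = r*wL = 0.03*10.0 = 0.3 m/s
v = (vR+vL)/2 = 0.1845 m/s
omega = (vR-vL)/L = -0.66 rad/s
linear velocity = 0.1845 m/s


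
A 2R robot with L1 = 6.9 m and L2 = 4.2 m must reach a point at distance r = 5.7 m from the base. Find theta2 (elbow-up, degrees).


cos(theta2) = (r^2 - L1^2 - L2^2) / (2*L1*L2)
cos(theta2) = (32.49 - 47.61 - 17.64) / 57.96
cos(theta2) = -0.565217
theta2 = 124.4174 degrees


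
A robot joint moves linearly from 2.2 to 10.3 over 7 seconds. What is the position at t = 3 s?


s = t/T = 3/7 = 0.4286
p(t) = p0 + (pf-p0)*s
= 2.2 + (10.3 - 2.2) * 0.4286
= 5.6714


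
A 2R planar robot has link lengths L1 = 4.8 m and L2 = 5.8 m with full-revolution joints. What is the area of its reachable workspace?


r_max = L1 + L2 = 10.6 m
r_min = |L1 - L2| = 1.0 m
Area = pi*(r_max^2 - r_min^2)
= pi*(112.36 - 1.0)
= pi * 111.36
= 349.8478 m^2


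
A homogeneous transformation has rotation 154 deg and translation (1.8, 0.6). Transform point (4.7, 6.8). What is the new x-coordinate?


x' = cos(theta)*px - sin(theta)*py + tx
= -0.8988*4.7 - 0.4384*6.8 + 1.8
= -5.4053


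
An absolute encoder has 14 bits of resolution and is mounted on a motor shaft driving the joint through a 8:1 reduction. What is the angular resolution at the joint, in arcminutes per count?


counts = 2^14 = 16384
effective counts at joint = 16384 * 8 = 131072
resolution = 360*60 / 131072
= 0.1648 arcmin/count


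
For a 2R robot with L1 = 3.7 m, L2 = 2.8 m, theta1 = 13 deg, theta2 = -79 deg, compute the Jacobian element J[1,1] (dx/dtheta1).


J[1,1] = -L1*sin(t1) - L2*sin(t1+t2)
= -3.7*sin(13) - 2.8*sin(-66)
= 1.7256


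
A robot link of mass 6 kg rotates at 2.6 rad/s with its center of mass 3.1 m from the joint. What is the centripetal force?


F = m * omega^2 * r
= 6 * 2.6^2 * 3.1
= 6 * 6.76 * 3.1
= 125.736 N


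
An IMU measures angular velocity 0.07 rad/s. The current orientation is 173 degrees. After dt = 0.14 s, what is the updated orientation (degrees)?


delta_theta = w * dt = 0.07 * 0.14 = 0.0098 rad
= 0.5615 deg
theta_new = 173 + 0.5615 = 173.5615 deg


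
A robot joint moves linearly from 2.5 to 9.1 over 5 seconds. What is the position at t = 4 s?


s = t/T = 4/5 = 0.8
p(t) = p0 + (pf-p0)*s
= 2.5 + (9.1 - 2.5) * 0.8
= 7.78


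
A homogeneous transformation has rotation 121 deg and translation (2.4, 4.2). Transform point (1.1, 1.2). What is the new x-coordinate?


x' = cos(theta)*px - sin(theta)*py + tx
= -0.515*1.1 - 0.8572*1.2 + 2.4
= 0.8049


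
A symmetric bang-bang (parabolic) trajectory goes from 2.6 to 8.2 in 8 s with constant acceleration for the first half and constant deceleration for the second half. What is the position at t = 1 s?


Symmetric rest-to-rest: each phase covers (pf-p0)/2 in time T/2. 0.5*a*(T/2)^2 = (pf-p0)/2 => a = 4*(pf-p0)/T^2
a = 4*(8.2-2.6)/8^2 = 0.35
t = 1 is in the acceleration phase (t <= T/2).
p = p0 + 0.5*a*t^2 = 2.6 + 0.5*0.35*1^2
= 2.775


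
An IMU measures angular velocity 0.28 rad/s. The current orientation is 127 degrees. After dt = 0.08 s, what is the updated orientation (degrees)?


delta_theta = w * dt = 0.28 * 0.08 = 0.0224 rad
= 1.2834 deg
theta_new = 127 + 1.2834 = 128.2834 deg


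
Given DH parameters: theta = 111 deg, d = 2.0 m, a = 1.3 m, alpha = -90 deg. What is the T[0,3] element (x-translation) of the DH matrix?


T[0,3] = a * cos(theta)
= 1.3 * cos(111 deg)
= 1.3 * -0.3584
= -0.4659


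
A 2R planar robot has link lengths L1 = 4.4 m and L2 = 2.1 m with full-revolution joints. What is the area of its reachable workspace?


r_max = L1 + L2 = 6.5 m
r_min = |L1 - L2| = 2.3 m
Area = pi*(r_max^2 - r_min^2)
= pi*(42.25 - 5.29)
= pi * 36.96
= 116.1133 m^2


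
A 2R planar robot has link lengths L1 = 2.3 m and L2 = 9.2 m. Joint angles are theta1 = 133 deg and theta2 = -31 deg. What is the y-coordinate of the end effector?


Convert angles to radians: theta1 = 2.3213, theta2 = -0.5411
y = L1*sin(theta1) + L2*sin(theta1+theta2)
y = 1.6821 + 8.999
y = 10.6811


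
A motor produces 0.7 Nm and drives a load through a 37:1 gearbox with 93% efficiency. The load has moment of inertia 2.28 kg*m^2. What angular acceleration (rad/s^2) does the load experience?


tau_out = tau_motor * N * eta
= 0.7 * 37 * 0.93 = 24.087 Nm
alpha = tau_out / I = 24.087 / 2.28
= 10.5645 rad/s^2


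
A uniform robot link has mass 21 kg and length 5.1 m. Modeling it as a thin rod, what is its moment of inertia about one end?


I = (1/3) * m * L^2
= (1/3) * 21 * 5.1^2
= 0.333333 * 21 * 26.01
= 182.07 kg*m^2


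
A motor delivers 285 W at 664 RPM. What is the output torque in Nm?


omega = 664 * 2*pi/60 = 69.5339 rad/s
tau = P / omega = 285 / 69.5339
= 4.0987 Nm


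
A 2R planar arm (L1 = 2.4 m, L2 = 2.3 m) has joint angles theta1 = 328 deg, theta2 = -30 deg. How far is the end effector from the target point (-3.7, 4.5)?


End effector via forward kinematics:
x = L1*cos(t1) + L2*cos(t1+t2) = 3.1151
y = L1*sin(t1) + L2*sin(t1+t2) = -3.3026
Distance to target:
d = sqrt((-3.7 - 3.1151)^2 + (4.5 - -3.3026)^2)
= sqrt(46.4456 + 60.8803)
= 10.3598 m


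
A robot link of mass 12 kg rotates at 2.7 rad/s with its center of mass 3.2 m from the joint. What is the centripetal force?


F = m * omega^2 * r
= 12 * 2.7^2 * 3.2
= 12 * 7.29 * 3.2
= 279.936 N


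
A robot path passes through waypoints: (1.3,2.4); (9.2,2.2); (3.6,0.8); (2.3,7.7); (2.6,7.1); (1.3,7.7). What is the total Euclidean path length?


Segment lengths:
  seg1 = sqrt((7.9)^2 + (-0.2)^2) = 7.9025
  seg2 = sqrt((-5.6)^2 + (-1.4)^2) = 5.7723
  seg3 = sqrt((-1.3)^2 + (6.9)^2) = 7.0214
  seg4 = sqrt((0.3)^2 + (-0.6)^2) = 0.6708
  seg5 = sqrt((-1.3)^2 + (0.6)^2) = 1.4318
Total = 22.7989


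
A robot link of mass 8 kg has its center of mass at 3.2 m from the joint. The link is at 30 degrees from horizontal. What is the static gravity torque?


tau = m*g*L*cos(angle)
= 8 * 9.81 * 3.2 * cos(30 deg)
= 8 * 9.81 * 3.2 * 0.866
= 217.4902 Nm


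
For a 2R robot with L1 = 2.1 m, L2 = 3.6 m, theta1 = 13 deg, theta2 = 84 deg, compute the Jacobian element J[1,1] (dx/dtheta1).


J[1,1] = -L1*sin(t1) - L2*sin(t1+t2)
= -2.1*sin(13) - 3.6*sin(97)
= -4.0456


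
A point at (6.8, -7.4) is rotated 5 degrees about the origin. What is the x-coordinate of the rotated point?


x' = x*cos(theta) - y*sin(theta)
cos(5 deg) = 0.9962, sin(5 deg) = 0.0872
x' = 6.8 * 0.9962 - -7.4 * 0.0872
= 6.7741 - -0.645
= 7.4191


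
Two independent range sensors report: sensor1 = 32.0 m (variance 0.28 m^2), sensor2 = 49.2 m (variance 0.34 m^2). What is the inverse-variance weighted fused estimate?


w1 = (1/var1) / (1/var1 + 1/var2)
   = 3.5714 / (3.5714 + 2.9412) = 0.5484
w2 = 1 - w1 = 0.4516
fused = w1*s1 + w2*s2 = 17.5484 + 22.2194
= 39.7677 m


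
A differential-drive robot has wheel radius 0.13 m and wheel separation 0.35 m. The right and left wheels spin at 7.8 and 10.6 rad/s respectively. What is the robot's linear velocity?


vR = r*wR = 0.13*7.8 = 1.014 m/s
vL = r*wL = 0.13*10.6 = 1.378 m/s
v = (vR+vL)/2 = 1.196 m/s
omega = (vR-vL)/L = -1.04 rad/s
linear velocity = 1.196 m/s


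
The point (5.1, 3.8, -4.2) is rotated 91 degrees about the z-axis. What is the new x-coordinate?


Rotation about z-axis: x' = x*cos(theta) - y*sin(theta)
= 5.1 * -0.0175 - 3.8 * 0.9998
= -3.8884


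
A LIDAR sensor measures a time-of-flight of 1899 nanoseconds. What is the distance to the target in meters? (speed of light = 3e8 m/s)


tof = 1899 ns = 1.899e-06 s
dist = c * tof / 2
= 3e8 * 1.899e-06 / 2
= 284.85 m


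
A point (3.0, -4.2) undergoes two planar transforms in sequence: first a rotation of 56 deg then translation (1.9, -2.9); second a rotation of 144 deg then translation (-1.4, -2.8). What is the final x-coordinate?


After transform 1:
x1 = cos(56)*3.0 - sin(56)*-4.2 + 1.9 = 7.0595
y1 = sin(56)*3.0 + cos(56)*-4.2 + -2.9 = -2.7615
After transform 2:
x2 = cos(144)*7.0595 - sin(144)*-2.7615 + -1.4
= -5.4881


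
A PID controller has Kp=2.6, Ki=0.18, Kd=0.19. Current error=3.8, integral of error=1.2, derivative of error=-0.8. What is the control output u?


u = Kp*e + Ki*int(e) + Kd*de/dt
= 2.6*3.8 + 0.18*1.2 + 0.19*(-0.8)
= 9.88 + 0.216 + -0.152
= 9.944


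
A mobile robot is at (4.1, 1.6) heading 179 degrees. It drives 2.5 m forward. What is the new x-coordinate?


x_new = x0 + d*cos(theta)
= 4.1 + 2.5*cos(179)
= 4.1 + -2.4996
= 1.6004


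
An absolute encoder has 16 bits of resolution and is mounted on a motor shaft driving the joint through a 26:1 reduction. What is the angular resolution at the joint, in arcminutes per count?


counts = 2^16 = 65536
effective counts at joint = 65536 * 26 = 1703936
resolution = 360*60 / 1703936
= 0.0127 arcmin/count


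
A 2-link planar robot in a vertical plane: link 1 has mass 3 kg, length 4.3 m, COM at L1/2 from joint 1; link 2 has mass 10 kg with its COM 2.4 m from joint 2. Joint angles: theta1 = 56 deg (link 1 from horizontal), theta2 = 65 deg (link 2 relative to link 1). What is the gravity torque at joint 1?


Horizontal distance from joint 1 to link-1 COM:
  x_c1 = (L1/2)*cos(t1) = 2.15 * 0.5592 = 1.2023 m
Horizontal distance from joint 1 to link-2 COM:
  x_c2 = L1*cos(t1) + Lc2*cos(t1+t2)
       = 4.3*0.5592 + 2.4*-0.515 = 1.1684 m
tau1 = m1*g*x_c1 + m2*g*x_c2
     = 3*9.81*1.2023 + 10*9.81*1.1684
     = 35.3827 + 114.6238
     = 150.0064 Nm


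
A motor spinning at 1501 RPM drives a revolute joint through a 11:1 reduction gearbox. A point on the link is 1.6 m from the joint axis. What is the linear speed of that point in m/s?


omega_motor = 1501 * 2*pi/60 = 157.1844 rad/s
omega_joint = omega_motor / 11 = 14.2895 rad/s
v = omega_joint * r = 14.2895 * 1.6
= 22.8632 m/s


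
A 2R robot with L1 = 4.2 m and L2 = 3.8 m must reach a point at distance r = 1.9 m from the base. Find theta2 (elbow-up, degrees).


cos(theta2) = (r^2 - L1^2 - L2^2) / (2*L1*L2)
cos(theta2) = (3.61 - 17.64 - 14.44) / 31.92
cos(theta2) = -0.891917
theta2 = 153.1152 degrees


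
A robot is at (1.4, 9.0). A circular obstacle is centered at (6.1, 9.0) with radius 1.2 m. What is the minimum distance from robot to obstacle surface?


center_dist = sqrt((1.4-6.1)^2 + (9.0-9.0)^2)
= sqrt(22.09 + 0.0)
= 4.7
min_dist = center_dist - radius = 4.7 - 1.2 = 3.5 m


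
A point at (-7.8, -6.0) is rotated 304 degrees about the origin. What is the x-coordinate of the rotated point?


x' = x*cos(theta) - y*sin(theta)
cos(304 deg) = 0.5592, sin(304 deg) = -0.829
x' = -7.8 * 0.5592 - -6.0 * -0.829
= -4.3617 - 4.9742
= -9.3359


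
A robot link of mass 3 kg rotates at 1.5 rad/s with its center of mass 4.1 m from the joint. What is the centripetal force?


F = m * omega^2 * r
= 3 * 1.5^2 * 4.1
= 3 * 2.25 * 4.1
= 27.675 N


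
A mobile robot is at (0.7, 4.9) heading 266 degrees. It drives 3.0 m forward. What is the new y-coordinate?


y_new = y0 + d*sin(theta)
= 4.9 + 3.0*sin(266)
= 4.9 + -2.9927
= 1.9073


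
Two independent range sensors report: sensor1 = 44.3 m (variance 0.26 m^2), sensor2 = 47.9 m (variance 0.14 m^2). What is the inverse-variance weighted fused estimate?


w1 = (1/var1) / (1/var1 + 1/var2)
   = 3.8462 / (3.8462 + 7.1429) = 0.35
w2 = 1 - w1 = 0.65
fused = w1*s1 + w2*s2 = 15.505 + 31.135
= 46.64 m


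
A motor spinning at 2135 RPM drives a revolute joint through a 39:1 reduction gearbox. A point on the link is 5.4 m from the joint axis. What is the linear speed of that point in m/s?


omega_motor = 2135 * 2*pi/60 = 223.5767 rad/s
omega_joint = omega_motor / 39 = 5.7327 rad/s
v = omega_joint * r = 5.7327 * 5.4
= 30.9568 m/s


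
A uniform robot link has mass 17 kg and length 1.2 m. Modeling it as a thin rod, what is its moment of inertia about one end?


I = (1/3) * m * L^2
= (1/3) * 17 * 1.2^2
= 0.333333 * 17 * 1.44
= 8.16 kg*m^2


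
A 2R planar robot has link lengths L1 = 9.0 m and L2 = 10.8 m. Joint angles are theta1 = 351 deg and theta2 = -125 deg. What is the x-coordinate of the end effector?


Convert angles to radians: theta1 = 6.1261, theta2 = -2.1817
x = L1*cos(theta1) + L2*cos(theta1+theta2)
x = 8.8892 + -7.5023
x = 1.3869


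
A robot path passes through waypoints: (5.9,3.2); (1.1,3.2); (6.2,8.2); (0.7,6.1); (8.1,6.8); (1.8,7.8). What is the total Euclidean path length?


Segment lengths:
  seg1 = sqrt((-4.8)^2 + (0.0)^2) = 4.8
  seg2 = sqrt((5.1)^2 + (5.0)^2) = 7.1421
  seg3 = sqrt((-5.5)^2 + (-2.1)^2) = 5.8873
  seg4 = sqrt((7.4)^2 + (0.7)^2) = 7.433
  seg5 = sqrt((-6.3)^2 + (1.0)^2) = 6.3789
Total = 31.6413


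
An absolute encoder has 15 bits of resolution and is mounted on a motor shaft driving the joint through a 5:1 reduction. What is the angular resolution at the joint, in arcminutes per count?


counts = 2^15 = 32768
effective counts at joint = 32768 * 5 = 163840
resolution = 360*60 / 163840
= 0.1318 arcmin/count


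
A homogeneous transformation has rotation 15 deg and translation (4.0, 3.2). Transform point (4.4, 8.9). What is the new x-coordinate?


x' = cos(theta)*px - sin(theta)*py + tx
= 0.9659*4.4 - 0.2588*8.9 + 4.0
= 5.9466


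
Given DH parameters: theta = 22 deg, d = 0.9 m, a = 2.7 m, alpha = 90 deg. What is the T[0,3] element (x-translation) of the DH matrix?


T[0,3] = a * cos(theta)
= 2.7 * cos(22 deg)
= 2.7 * 0.9272
= 2.5034


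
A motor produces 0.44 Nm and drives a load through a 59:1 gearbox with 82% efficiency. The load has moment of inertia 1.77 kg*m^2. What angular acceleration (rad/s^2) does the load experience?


tau_out = tau_motor * N * eta
= 0.44 * 59 * 0.82 = 21.2872 Nm
alpha = tau_out / I = 21.2872 / 1.77
= 12.0267 rad/s^2


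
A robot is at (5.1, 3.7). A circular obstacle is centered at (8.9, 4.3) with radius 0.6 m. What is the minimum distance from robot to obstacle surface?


center_dist = sqrt((5.1-8.9)^2 + (3.7-4.3)^2)
= sqrt(14.44 + 0.36)
= 3.8471
min_dist = center_dist - radius = 3.8471 - 0.6 = 3.2471 m


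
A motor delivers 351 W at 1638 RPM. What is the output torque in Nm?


omega = 1638 * 2*pi/60 = 171.531 rad/s
tau = P / omega = 351 / 171.531
= 2.0463 Nm


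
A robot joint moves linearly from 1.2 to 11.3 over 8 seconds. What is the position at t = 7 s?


s = t/T = 7/8 = 0.875
p(t) = p0 + (pf-p0)*s
= 1.2 + (11.3 - 1.2) * 0.875
= 10.0375


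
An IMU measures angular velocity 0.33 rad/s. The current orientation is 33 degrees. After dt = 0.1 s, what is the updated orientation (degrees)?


delta_theta = w * dt = 0.33 * 0.1 = 0.033 rad
= 1.8908 deg
theta_new = 33 + 1.8908 = 34.8908 deg


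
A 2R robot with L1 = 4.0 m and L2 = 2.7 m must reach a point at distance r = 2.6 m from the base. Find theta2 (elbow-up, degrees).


cos(theta2) = (r^2 - L1^2 - L2^2) / (2*L1*L2)
cos(theta2) = (6.76 - 16.0 - 7.29) / 21.6
cos(theta2) = -0.765278
theta2 = 139.9317 degrees


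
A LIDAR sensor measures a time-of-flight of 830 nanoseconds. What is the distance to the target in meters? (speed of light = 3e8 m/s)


tof = 830 ns = 8.3e-07 s
dist = c * tof / 2
= 3e8 * 8.3e-07 / 2
= 124.5 m


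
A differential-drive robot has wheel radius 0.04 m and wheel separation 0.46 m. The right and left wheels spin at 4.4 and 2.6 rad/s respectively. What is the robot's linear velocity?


vR = r*wR = 0.04*4.4 = 0.176 m/s
vL = r*wL = 0.04*2.6 = 0.104 m/s
v = (vR+vL)/2 = 0.14 m/s
omega = (vR-vL)/L = 0.1565 rad/s
linear velocity = 0.14 m/s


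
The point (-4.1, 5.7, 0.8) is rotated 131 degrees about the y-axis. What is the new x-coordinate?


Rotation about y-axis: x' = x*cos(theta) + z*sin(theta)
= -4.1 * -0.6561 + 0.8 * 0.7547
= 3.2936


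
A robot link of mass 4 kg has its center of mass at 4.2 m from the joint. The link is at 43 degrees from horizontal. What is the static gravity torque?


tau = m*g*L*cos(angle)
= 4 * 9.81 * 4.2 * cos(43 deg)
= 4 * 9.81 * 4.2 * 0.7314
= 120.5329 Nm


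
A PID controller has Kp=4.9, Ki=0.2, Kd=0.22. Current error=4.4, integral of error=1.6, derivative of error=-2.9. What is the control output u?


u = Kp*e + Ki*int(e) + Kd*de/dt
= 4.9*4.4 + 0.2*1.6 + 0.22*(-2.9)
= 21.56 + 0.32 + -0.638
= 21.242


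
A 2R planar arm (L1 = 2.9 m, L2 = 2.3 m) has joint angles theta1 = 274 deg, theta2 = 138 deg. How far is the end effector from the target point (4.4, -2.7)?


End effector via forward kinematics:
x = L1*cos(t1) + L2*cos(t1+t2) = 1.6183
y = L1*sin(t1) + L2*sin(t1+t2) = -1.0805
Distance to target:
d = sqrt((4.4 - 1.6183)^2 + (-2.7 - -1.0805)^2)
= sqrt(7.7378 + 2.6227)
= 3.2188 m


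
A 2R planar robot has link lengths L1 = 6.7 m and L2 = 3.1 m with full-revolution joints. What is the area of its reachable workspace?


r_max = L1 + L2 = 9.8 m
r_min = |L1 - L2| = 3.6 m
Area = pi*(r_max^2 - r_min^2)
= pi*(96.04 - 12.96)
= pi * 83.08
= 261.0035 m^2


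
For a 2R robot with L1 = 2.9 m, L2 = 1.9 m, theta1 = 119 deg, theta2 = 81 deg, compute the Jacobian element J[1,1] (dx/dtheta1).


J[1,1] = -L1*sin(t1) - L2*sin(t1+t2)
= -2.9*sin(119) - 1.9*sin(200)
= -1.8866


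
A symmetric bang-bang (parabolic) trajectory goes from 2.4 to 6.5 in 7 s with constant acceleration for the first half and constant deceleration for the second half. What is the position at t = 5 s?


Symmetric rest-to-rest: each phase covers (pf-p0)/2 in time T/2. 0.5*a*(T/2)^2 = (pf-p0)/2 => a = 4*(pf-p0)/T^2
a = 4*(6.5-2.4)/7^2 = 0.3347
t = 5 is in the deceleration phase (t > T/2).
p = pf - 0.5*a*(T-t)^2 = 6.5 - 0.5*0.3347*2^2
= 5.8306


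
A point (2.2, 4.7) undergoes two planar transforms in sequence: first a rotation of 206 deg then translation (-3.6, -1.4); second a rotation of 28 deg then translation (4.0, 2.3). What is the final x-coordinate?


After transform 1:
x1 = cos(206)*2.2 - sin(206)*4.7 + -3.6 = -3.517
y1 = sin(206)*2.2 + cos(206)*4.7 + -1.4 = -6.5887
After transform 2:
x2 = cos(28)*-3.517 - sin(28)*-6.5887 + 4.0
= 3.9879


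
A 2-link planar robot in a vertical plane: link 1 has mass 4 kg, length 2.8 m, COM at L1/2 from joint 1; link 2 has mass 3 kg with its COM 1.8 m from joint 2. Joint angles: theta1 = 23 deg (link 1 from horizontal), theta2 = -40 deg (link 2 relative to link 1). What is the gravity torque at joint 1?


Horizontal distance from joint 1 to link-1 COM:
  x_c1 = (L1/2)*cos(t1) = 1.4 * 0.9205 = 1.2887 m
Horizontal distance from joint 1 to link-2 COM:
  x_c2 = L1*cos(t1) + Lc2*cos(t1+t2)
       = 2.8*0.9205 + 1.8*0.9563 = 4.2988 m
tau1 = m1*g*x_c1 + m2*g*x_c2
     = 4*9.81*1.2887 + 3*9.81*4.2988
     = 50.5689 + 126.5126
     = 177.0814 Nm


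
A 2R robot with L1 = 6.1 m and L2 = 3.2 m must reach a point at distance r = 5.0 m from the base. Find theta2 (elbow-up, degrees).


cos(theta2) = (r^2 - L1^2 - L2^2) / (2*L1*L2)
cos(theta2) = (25.0 - 37.21 - 10.24) / 39.04
cos(theta2) = -0.575051
theta2 = 125.1032 degrees


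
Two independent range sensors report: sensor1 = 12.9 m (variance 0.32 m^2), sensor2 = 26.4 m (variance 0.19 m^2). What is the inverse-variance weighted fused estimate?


w1 = (1/var1) / (1/var1 + 1/var2)
   = 3.125 / (3.125 + 5.2632) = 0.3725
w2 = 1 - w1 = 0.6275
fused = w1*s1 + w2*s2 = 4.8059 + 16.5647
= 21.3706 m


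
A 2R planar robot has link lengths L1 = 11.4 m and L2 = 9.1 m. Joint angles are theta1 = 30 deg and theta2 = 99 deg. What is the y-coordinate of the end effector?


Convert angles to radians: theta1 = 0.5236, theta2 = 1.7279
y = L1*sin(theta1) + L2*sin(theta1+theta2)
y = 5.7 + 7.072
y = 12.772


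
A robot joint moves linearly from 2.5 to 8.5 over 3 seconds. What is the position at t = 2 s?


s = t/T = 2/3 = 0.6667
p(t) = p0 + (pf-p0)*s
= 2.5 + (8.5 - 2.5) * 0.6667
= 6.5


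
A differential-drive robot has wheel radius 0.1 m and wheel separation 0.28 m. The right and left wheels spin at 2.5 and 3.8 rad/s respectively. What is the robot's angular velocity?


vR = r*wR = 0.1*2.5 = 0.25 m/s
vL = r*wL = 0.1*3.8 = 0.38 m/s
v = (vR+vL)/2 = 0.315 m/s
omega = (vR-vL)/L = -0.4643 rad/s
angular velocity = -0.4643 rad/s


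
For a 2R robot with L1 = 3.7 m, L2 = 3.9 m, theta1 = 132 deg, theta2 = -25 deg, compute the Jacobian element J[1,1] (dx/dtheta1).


J[1,1] = -L1*sin(t1) - L2*sin(t1+t2)
= -3.7*sin(132) - 3.9*sin(107)
= -6.4792


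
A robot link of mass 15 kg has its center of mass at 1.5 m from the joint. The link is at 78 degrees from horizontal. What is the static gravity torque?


tau = m*g*L*cos(angle)
= 15 * 9.81 * 1.5 * cos(78 deg)
= 15 * 9.81 * 1.5 * 0.2079
= 45.8913 Nm


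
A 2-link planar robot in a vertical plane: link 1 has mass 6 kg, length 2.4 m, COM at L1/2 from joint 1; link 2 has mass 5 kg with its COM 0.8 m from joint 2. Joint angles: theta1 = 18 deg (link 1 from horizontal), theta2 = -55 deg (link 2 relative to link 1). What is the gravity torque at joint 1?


Horizontal distance from joint 1 to link-1 COM:
  x_c1 = (L1/2)*cos(t1) = 1.2 * 0.9511 = 1.1413 m
Horizontal distance from joint 1 to link-2 COM:
  x_c2 = L1*cos(t1) + Lc2*cos(t1+t2)
       = 2.4*0.9511 + 0.8*0.7986 = 2.9214 m
tau1 = m1*g*x_c1 + m2*g*x_c2
     = 6*9.81*1.1413 + 5*9.81*2.9214
     = 67.175 + 143.2968
     = 210.4719 Nm


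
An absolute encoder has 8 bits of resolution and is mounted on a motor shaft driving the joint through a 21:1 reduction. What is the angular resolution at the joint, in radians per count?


counts = 2^8 = 256
effective counts at joint = 256 * 21 = 5376
resolution = 2*pi / 5376
= 0.0012 rad/count


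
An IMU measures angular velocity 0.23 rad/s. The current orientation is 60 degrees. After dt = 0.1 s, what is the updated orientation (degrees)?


delta_theta = w * dt = 0.23 * 0.1 = 0.023 rad
= 1.3178 deg
theta_new = 60 + 1.3178 = 61.3178 deg
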